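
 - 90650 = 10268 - 100918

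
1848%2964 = 1848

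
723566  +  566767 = 1290333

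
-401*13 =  - 5213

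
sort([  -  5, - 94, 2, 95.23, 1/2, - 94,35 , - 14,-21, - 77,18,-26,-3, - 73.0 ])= [ - 94 , - 94,- 77, - 73.0 , - 26 , - 21, -14,  -  5, -3,  1/2, 2, 18, 35,  95.23 ] 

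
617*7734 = 4771878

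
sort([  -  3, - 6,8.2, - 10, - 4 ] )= [ - 10 , - 6, - 4, - 3,8.2 ]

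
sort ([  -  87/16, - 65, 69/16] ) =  [ - 65, - 87/16, 69/16]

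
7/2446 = 7/2446 = 0.00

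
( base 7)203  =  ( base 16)65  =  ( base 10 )101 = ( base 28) 3H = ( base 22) 4D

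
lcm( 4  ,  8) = 8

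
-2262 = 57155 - 59417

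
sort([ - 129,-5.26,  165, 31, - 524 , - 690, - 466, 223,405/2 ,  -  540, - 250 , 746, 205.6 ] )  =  [ - 690,-540, - 524,  -  466, - 250, - 129, - 5.26,31,165, 405/2, 205.6,223, 746 ]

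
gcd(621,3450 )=69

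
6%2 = 0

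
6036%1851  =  483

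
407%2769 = 407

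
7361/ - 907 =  - 7361/907 = - 8.12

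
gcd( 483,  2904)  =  3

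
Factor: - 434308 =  - 2^2*7^1*15511^1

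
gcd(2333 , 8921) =1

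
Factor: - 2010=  - 2^1*3^1*5^1*67^1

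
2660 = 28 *95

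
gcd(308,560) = 28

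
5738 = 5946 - 208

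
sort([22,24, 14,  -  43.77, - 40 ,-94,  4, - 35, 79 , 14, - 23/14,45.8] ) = [ - 94, - 43.77, - 40, - 35,  -  23/14,4,  14 , 14,  22 , 24, 45.8, 79]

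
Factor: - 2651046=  - 2^1*3^1*441841^1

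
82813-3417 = 79396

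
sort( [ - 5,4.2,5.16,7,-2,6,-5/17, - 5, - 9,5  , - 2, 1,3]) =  [ - 9, - 5, - 5, - 2, - 2,-5/17,1,3, 4.2,5,5.16,  6,7] 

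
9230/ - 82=-4615/41 = - 112.56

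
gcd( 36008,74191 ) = 1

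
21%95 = 21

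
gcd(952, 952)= 952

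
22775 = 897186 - 874411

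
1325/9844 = 1325/9844 = 0.13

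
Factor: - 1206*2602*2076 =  - 6514512912  =  - 2^4*3^3 * 67^1 * 173^1 * 1301^1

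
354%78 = 42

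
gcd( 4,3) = 1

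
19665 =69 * 285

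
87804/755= 116 + 224/755 = 116.30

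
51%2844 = 51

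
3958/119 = 3958/119 =33.26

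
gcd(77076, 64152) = 36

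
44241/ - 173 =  - 44241/173 = - 255.73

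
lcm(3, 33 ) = 33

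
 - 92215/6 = -92215/6 = - 15369.17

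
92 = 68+24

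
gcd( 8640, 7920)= 720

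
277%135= 7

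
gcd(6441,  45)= 3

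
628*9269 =5820932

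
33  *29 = 957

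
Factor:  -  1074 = - 2^1*3^1*179^1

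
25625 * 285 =7303125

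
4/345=4/345 = 0.01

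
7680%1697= 892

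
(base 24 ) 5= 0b101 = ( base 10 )5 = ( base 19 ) 5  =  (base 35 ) 5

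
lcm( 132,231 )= 924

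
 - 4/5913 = - 4/5913 = - 0.00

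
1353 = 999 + 354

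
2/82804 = 1/41402 = 0.00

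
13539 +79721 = 93260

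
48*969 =46512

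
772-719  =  53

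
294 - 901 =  - 607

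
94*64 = 6016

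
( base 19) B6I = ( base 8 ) 10007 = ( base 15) 1338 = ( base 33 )3pb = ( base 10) 4103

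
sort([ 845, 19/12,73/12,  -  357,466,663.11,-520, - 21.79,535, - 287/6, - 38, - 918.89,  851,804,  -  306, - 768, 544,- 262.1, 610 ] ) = [ - 918.89, - 768, - 520, - 357, - 306 , - 262.1,-287/6, - 38, - 21.79, 19/12,73/12,  466,535,544 , 610, 663.11, 804, 845,851 ] 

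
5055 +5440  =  10495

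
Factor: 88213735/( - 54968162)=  - 2^( - 1 )*5^1*223^( - 1)*3331^ (-1)*476831^1 =- 2384155/1485626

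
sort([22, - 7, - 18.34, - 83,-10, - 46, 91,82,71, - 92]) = [ - 92,-83, - 46, - 18.34, - 10, - 7, 22, 71,82,  91]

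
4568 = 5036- 468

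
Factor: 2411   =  2411^1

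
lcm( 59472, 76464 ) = 535248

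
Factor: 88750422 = 2^1*3^2*23^1 * 214373^1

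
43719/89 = 43719/89= 491.22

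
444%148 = 0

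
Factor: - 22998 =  - 2^1*3^1*3833^1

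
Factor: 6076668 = 2^2*3^1*13^1*38953^1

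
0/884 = 0 = 0.00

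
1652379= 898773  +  753606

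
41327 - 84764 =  - 43437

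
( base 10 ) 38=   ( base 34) 14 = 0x26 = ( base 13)2c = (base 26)1C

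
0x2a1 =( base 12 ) 481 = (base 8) 1241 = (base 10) 673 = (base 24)141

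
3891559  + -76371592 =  - 72480033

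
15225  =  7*2175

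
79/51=1 + 28/51  =  1.55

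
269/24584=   269/24584 = 0.01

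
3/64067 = 3/64067 = 0.00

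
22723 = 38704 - 15981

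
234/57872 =117/28936=0.00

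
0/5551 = 0 = 0.00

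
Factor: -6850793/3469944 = -2^( - 3 )*3^( - 1)*163^(  -  1)*887^(  -  1)*6850793^1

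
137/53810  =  137/53810 = 0.00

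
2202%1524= 678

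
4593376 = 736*6241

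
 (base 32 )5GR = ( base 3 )21202121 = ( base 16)161B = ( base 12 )3337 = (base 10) 5659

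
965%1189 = 965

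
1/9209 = 1/9209 = 0.00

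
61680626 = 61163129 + 517497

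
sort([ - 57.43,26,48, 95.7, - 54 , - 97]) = [-97, - 57.43 ,-54, 26,48, 95.7 ]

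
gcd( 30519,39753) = 9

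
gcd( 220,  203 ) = 1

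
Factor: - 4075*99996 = -2^2*3^1*5^2*13^1*163^1*641^1 = - 407483700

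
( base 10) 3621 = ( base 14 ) 1469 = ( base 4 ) 320211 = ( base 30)40L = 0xe25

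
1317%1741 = 1317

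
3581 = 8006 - 4425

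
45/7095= 3/473 = 0.01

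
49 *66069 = 3237381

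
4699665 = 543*8655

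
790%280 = 230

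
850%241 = 127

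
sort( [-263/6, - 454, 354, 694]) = [  -  454, - 263/6, 354, 694] 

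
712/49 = 712/49 = 14.53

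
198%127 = 71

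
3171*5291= 16777761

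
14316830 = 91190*157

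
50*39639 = 1981950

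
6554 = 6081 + 473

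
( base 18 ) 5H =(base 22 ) 4j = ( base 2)1101011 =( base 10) 107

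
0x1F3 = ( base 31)g3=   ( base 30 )GJ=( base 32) FJ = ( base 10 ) 499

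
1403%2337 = 1403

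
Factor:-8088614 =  - 2^1 * 149^1*27143^1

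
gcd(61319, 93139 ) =1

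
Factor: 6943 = 53^1*131^1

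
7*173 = 1211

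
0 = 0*7598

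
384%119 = 27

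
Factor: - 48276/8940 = -3^3*5^ ( - 1) = - 27/5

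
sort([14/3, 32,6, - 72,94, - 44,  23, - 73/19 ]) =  [ - 72,-44, - 73/19, 14/3,6,23,32, 94 ] 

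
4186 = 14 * 299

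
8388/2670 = 1398/445 = 3.14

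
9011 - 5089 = 3922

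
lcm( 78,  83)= 6474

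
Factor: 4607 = 17^1*271^1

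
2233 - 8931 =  - 6698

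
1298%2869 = 1298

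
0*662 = 0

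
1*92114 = 92114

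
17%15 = 2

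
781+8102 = 8883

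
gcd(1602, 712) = 178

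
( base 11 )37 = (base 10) 40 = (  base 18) 24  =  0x28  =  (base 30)1A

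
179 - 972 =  - 793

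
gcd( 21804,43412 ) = 4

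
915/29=915/29=31.55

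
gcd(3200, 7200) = 800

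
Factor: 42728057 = 2837^1 *15061^1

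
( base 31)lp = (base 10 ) 676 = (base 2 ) 1010100100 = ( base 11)565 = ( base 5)10201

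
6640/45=147 + 5/9 = 147.56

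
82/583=82/583 = 0.14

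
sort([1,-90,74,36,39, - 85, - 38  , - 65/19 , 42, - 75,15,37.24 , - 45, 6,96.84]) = [  -  90, - 85,-75, -45, - 38 ,-65/19, 1,6, 15,  36,37.24,39,42,74,  96.84]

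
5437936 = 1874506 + 3563430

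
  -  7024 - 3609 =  - 10633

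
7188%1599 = 792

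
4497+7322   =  11819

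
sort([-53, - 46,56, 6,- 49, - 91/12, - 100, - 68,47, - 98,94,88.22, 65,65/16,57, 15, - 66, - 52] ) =[-100,-98, - 68 ,-66, - 53, - 52,-49, - 46, - 91/12, 65/16, 6,15,47, 56,57,65,88.22, 94]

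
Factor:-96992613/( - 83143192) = 2^ ( - 3)*3^3 * 11^( - 1)*17^(-1)*149^(-1 )*373^ ( - 1) * 3592319^1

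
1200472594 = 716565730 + 483906864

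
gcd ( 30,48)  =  6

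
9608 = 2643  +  6965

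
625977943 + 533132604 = 1159110547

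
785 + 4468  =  5253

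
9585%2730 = 1395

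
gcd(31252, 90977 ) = 1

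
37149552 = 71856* 517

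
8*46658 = 373264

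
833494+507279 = 1340773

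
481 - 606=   -  125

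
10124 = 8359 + 1765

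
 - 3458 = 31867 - 35325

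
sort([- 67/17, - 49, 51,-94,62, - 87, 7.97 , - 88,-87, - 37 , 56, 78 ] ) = [- 94,-88 , - 87, - 87,-49,- 37,-67/17,7.97,51 , 56,62,78 ] 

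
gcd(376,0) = 376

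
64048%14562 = 5800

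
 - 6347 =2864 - 9211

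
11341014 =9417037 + 1923977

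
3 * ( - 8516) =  - 25548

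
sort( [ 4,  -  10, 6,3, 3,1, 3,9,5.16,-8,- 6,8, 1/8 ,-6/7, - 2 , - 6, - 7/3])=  [ - 10,-8, - 6,-6, - 7/3,  -  2, - 6/7,1/8, 1 , 3,3,3,4,5.16,6,8, 9 ]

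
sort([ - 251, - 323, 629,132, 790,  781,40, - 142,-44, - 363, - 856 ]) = [ - 856,- 363, - 323, -251, - 142, - 44, 40,132, 629,  781, 790 ] 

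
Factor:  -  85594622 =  - 2^1*42797311^1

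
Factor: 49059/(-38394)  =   - 23/18=   - 2^( - 1)* 3^( - 2)*23^1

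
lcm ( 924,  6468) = 6468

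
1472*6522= 9600384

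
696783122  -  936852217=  - 240069095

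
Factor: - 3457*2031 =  - 7021167  =  - 3^1*677^1*3457^1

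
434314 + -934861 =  - 500547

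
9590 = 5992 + 3598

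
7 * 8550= 59850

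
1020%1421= 1020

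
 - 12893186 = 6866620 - 19759806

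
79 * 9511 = 751369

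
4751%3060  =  1691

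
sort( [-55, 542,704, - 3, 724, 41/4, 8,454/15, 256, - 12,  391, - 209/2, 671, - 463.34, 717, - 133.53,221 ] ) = [ - 463.34,  -  133.53, - 209/2, - 55, - 12,  -  3,8, 41/4 , 454/15, 221 , 256,391, 542, 671, 704, 717 , 724 ]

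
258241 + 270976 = 529217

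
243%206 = 37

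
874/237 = 3 + 163/237= 3.69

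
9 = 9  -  0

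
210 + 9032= 9242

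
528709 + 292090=820799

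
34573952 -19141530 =15432422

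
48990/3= 16330 = 16330.00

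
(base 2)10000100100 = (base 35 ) UA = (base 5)13220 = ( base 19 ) 2hf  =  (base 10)1060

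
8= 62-54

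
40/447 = 40/447 = 0.09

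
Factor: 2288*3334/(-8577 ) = - 7628192/8577=- 2^5*3^ ( - 2)*11^1* 13^1*953^( - 1 ) * 1667^1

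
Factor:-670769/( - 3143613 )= 60979/285783 = 3^( - 1)*17^2 * 211^1  *  95261^( - 1)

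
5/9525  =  1/1905 = 0.00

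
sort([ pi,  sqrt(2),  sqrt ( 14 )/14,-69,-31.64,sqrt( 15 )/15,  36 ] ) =[ - 69, - 31.64, sqrt(15 ) /15 , sqrt( 14)/14,sqrt ( 2 ), pi, 36]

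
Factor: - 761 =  - 761^1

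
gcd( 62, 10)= 2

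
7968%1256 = 432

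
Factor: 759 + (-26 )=733 = 733^1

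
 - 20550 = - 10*2055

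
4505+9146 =13651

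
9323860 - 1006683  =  8317177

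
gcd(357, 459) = 51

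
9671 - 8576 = 1095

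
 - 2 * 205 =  - 410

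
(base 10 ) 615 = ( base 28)lr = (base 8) 1147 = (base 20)1af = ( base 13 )384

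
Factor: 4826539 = 37^1*130447^1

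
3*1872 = 5616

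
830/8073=830/8073=0.10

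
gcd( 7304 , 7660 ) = 4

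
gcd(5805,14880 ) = 15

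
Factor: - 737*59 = - 43483 = -11^1*59^1*67^1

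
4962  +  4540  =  9502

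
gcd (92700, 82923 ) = 3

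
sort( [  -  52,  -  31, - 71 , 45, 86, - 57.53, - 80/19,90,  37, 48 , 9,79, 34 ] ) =[ - 71, - 57.53, - 52, - 31, - 80/19 , 9,34, 37, 45 , 48,79,86, 90]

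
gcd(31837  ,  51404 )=1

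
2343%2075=268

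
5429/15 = 361 + 14/15 = 361.93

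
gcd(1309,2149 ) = 7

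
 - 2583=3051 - 5634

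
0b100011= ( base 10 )35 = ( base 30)15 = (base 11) 32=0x23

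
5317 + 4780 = 10097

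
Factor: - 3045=-3^1*5^1 * 7^1*29^1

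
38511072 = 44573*864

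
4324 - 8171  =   -3847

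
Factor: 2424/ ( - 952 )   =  - 303/119 = -3^1 * 7^( - 1)*17^( - 1 )*101^1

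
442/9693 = 442/9693 = 0.05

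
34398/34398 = 1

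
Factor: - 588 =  - 2^2*3^1*7^2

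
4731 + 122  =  4853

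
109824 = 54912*2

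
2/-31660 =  - 1/15830 = - 0.00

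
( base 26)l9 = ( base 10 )555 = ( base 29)J4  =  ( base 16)22B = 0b1000101011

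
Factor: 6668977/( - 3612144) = - 2^( - 4) * 3^ (-1 )* 7^1 * 173^1*5507^1*75253^( - 1 )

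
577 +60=637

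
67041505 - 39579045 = 27462460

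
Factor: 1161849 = 3^1*13^1*31^3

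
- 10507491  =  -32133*327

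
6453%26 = 5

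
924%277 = 93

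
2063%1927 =136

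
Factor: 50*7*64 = 2^7*5^2*7^1 = 22400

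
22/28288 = 11/14144  =  0.00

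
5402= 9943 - 4541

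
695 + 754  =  1449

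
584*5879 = 3433336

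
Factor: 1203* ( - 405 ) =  - 3^5*5^1 * 401^1= -487215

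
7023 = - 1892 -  - 8915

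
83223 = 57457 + 25766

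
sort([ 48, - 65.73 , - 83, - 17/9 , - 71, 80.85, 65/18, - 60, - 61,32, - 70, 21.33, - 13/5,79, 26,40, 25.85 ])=[ - 83, - 71, - 70,-65.73, - 61, - 60, - 13/5 , - 17/9 , 65/18 , 21.33,  25.85,  26, 32,  40, 48,  79, 80.85] 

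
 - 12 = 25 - 37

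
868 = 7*124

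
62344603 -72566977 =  - 10222374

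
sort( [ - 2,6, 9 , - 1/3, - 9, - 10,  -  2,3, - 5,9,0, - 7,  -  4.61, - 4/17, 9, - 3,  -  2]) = [ - 10, - 9, - 7, - 5, -4.61,  -  3, - 2 , - 2, - 2,-1/3,  -  4/17, 0 , 3,6,9,9,9 ]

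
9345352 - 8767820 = 577532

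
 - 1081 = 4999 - 6080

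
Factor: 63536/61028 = 76/73 =2^2 * 19^1*73^( - 1) 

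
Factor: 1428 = 2^2*3^1 *7^1*17^1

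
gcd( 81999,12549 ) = 3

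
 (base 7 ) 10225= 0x9d6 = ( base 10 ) 2518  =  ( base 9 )3407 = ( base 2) 100111010110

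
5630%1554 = 968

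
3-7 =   -  4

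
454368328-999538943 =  - 545170615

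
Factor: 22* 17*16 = 2^5*11^1 *17^1 = 5984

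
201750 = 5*40350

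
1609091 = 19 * 84689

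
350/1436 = 175/718 = 0.24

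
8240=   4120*2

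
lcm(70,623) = 6230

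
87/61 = 87/61=1.43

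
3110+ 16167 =19277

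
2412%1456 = 956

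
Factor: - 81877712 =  - 2^4*7^1*17^1 * 43003^1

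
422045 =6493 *65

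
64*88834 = 5685376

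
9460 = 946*10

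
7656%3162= 1332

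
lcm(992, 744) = 2976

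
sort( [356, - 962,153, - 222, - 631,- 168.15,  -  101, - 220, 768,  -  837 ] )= [- 962 , - 837,  -  631,  -  222,-220, - 168.15,-101,  153,356,768] 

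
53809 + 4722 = 58531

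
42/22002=7/3667 = 0.00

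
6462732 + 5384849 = 11847581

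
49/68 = 49/68  =  0.72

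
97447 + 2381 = 99828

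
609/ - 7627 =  - 1 +242/263 = - 0.08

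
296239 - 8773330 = - 8477091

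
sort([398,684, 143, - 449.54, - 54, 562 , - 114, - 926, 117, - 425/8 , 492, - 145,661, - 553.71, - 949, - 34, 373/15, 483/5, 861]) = [ - 949,-926 ,-553.71, - 449.54, - 145,-114 , - 54, - 425/8, - 34,373/15,483/5  ,  117,143,398,492,562, 661,684,  861 ]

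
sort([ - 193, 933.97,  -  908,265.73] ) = [ - 908, - 193,265.73,933.97] 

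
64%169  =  64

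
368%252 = 116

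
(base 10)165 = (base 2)10100101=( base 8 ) 245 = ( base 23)74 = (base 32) 55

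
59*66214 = 3906626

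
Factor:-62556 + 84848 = 2^2*5573^1 = 22292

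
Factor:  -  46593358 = -2^1*7^1*19^1*109^1*1607^1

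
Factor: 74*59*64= 2^7*37^1* 59^1=279424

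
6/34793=6/34793=0.00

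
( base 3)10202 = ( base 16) 65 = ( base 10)101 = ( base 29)3E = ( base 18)5B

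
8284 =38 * 218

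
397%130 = 7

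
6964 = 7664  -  700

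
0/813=0  =  0.00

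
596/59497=596/59497 = 0.01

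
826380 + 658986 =1485366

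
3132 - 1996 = 1136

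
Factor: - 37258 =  - 2^1*13^1*1433^1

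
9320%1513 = 242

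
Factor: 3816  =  2^3*3^2*53^1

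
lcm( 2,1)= 2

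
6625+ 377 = 7002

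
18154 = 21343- 3189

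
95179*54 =5139666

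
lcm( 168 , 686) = 8232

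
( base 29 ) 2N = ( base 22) 3f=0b1010001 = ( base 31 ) 2j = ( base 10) 81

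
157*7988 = 1254116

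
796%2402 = 796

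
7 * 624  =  4368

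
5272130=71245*74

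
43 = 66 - 23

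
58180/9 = 6464 + 4/9 = 6464.44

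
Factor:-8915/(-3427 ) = 5^1 * 23^(-1)*149^( - 1 )*1783^1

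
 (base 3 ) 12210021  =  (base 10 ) 4219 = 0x107b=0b1000001111011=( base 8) 10173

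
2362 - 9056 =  - 6694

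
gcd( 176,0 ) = 176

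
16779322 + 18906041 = 35685363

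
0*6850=0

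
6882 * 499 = 3434118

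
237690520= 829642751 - 591952231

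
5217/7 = 745 + 2/7 =745.29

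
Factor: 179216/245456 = 487/667= 23^( - 1 )*29^(  -  1) * 487^1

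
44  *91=4004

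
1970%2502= 1970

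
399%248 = 151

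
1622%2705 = 1622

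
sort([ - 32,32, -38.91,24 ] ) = [ - 38.91 , - 32,24, 32 ]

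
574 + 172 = 746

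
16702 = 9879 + 6823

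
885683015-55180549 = 830502466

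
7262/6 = 1210 + 1/3 = 1210.33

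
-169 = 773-942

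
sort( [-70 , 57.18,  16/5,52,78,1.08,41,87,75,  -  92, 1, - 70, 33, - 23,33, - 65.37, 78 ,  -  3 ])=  [-92, - 70, - 70, -65.37, - 23,  -  3, 1,1.08,16/5,33, 33,41,52, 57.18,75,78, 78,87]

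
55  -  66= - 11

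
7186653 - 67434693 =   -  60248040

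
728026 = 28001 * 26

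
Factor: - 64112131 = - 2143^1*29917^1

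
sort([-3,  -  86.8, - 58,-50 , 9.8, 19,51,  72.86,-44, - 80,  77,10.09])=[-86.8,  -  80 ,-58,-50 , - 44, - 3,  9.8 , 10.09 , 19 , 51,72.86,  77]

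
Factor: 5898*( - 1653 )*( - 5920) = 57716412480 = 2^6*3^2*5^1*19^1*29^1 * 37^1*983^1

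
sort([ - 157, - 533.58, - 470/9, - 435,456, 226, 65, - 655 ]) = [ - 655, - 533.58, - 435, - 157, - 470/9, 65,  226, 456]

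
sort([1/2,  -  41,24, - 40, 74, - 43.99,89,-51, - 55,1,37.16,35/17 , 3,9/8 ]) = [ - 55,-51, - 43.99,-41, - 40, 1/2,  1 , 9/8,35/17,3,24,37.16,74,89] 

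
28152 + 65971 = 94123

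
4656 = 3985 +671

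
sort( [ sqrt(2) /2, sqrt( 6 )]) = [sqrt(2)/2,sqrt(6 )] 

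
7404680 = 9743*760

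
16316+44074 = 60390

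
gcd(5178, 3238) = 2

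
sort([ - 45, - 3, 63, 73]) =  [ - 45, - 3 , 63,  73]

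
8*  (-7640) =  - 61120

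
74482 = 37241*2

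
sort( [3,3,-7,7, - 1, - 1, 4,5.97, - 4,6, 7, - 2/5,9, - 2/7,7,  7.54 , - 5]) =[ - 7, - 5,-4, - 1, - 1, - 2/5, - 2/7,3,  3, 4,5.97,6,7, 7 , 7, 7.54 , 9]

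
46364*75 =3477300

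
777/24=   32  +  3/8 = 32.38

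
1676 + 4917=6593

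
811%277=257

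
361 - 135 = 226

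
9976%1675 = 1601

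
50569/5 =10113 + 4/5 = 10113.80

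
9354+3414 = 12768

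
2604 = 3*868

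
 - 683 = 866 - 1549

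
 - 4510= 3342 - 7852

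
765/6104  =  765/6104 = 0.13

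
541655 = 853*635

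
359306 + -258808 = 100498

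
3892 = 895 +2997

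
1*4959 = 4959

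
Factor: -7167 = -3^1*2389^1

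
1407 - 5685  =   - 4278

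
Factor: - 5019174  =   - 2^1*3^2*278843^1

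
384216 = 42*9148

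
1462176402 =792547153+669629249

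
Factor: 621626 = 2^1*67^1*4639^1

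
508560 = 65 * 7824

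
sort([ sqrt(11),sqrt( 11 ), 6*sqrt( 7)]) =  [ sqrt( 11),sqrt( 11),6 * sqrt(7 ) ] 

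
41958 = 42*999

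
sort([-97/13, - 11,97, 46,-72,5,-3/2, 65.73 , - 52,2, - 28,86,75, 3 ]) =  [ - 72, - 52, - 28, - 11, - 97/13,-3/2, 2,3, 5, 46,  65.73,75,86,97]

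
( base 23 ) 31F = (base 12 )b35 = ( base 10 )1625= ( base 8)3131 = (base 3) 2020012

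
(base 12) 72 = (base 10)86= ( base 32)2M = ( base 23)3h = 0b1010110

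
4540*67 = 304180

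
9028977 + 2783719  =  11812696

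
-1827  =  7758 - 9585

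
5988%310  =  98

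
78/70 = 1+ 4/35=1.11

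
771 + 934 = 1705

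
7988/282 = 28 + 46/141 = 28.33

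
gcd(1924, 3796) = 52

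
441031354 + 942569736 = 1383601090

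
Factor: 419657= 7^1*59951^1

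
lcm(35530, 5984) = 568480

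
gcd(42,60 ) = 6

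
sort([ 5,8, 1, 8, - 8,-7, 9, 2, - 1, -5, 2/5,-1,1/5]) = [-8, -7,-5,  -  1, - 1,1/5, 2/5, 1, 2,5, 8,8, 9] 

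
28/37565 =28/37565=0.00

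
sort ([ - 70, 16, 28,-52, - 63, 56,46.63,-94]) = [ - 94, - 70  ,-63, - 52, 16, 28, 46.63, 56]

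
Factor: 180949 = 180949^1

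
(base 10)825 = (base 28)11d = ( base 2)1100111001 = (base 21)1i6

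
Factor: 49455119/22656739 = 19^1 * 71^( - 1)*45587^( - 1)*371843^1 = 7065017/3236677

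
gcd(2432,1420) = 4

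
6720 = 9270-2550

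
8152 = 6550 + 1602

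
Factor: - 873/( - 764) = 2^( - 2)*3^2*97^1*  191^(  -  1)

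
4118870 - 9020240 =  - 4901370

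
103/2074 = 103/2074 = 0.05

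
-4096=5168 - 9264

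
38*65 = 2470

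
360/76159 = 360/76159 = 0.00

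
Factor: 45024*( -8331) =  - 2^5*3^2*7^1*67^1 * 2777^1  =  -375094944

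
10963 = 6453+4510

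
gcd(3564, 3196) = 4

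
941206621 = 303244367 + 637962254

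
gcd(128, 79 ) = 1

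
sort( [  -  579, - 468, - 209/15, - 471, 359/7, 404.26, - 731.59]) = [-731.59,  -  579, - 471, - 468, - 209/15, 359/7 , 404.26] 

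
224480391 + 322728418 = 547208809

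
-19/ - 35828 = 19/35828 = 0.00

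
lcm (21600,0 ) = 0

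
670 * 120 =80400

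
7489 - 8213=-724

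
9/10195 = 9/10195 = 0.00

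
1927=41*47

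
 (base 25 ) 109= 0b1001111010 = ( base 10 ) 634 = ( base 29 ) LP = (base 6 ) 2534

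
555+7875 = 8430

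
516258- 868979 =-352721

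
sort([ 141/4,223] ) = [ 141/4,223 ]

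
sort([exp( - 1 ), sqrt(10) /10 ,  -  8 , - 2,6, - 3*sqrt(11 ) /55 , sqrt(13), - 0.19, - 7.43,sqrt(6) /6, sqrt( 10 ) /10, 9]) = [ - 8, - 7.43, - 2 , - 0.19,-3 * sqrt( 11)/55,sqrt(10)/10,  sqrt( 10) /10, exp( - 1) , sqrt( 6) /6 , sqrt(13),6, 9]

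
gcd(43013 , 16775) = 1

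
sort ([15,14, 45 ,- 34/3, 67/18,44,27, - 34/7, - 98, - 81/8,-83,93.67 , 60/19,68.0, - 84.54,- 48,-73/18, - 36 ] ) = [ - 98, - 84.54, - 83, - 48, - 36,-34/3, - 81/8, - 34/7, - 73/18,60/19,67/18,14, 15,27,44,45,68.0, 93.67]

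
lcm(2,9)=18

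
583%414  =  169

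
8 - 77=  - 69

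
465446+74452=539898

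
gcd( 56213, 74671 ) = 839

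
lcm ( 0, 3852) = 0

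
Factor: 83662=2^1*59^1*709^1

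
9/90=1/10 = 0.10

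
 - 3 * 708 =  - 2124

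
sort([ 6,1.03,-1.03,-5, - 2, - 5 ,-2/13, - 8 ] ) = [ - 8, - 5, - 5, - 2,-1.03 ,-2/13,1.03, 6]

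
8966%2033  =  834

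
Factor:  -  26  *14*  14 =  - 5096  =  - 2^3 * 7^2*13^1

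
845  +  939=1784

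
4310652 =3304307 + 1006345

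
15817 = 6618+9199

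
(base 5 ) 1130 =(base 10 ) 165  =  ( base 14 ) BB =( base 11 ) 140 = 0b10100101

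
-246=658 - 904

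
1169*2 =2338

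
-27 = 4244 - 4271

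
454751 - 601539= -146788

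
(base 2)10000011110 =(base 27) 1c1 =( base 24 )1JM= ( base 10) 1054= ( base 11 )879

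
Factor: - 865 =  - 5^1*173^1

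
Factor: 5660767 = 7^1*808681^1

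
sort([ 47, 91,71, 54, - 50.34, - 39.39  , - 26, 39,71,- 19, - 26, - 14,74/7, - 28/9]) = [ - 50.34, - 39.39, - 26,-26, - 19 , - 14,-28/9,74/7 , 39,  47 , 54, 71, 71,91]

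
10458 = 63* 166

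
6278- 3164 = 3114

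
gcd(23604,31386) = 6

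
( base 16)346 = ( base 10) 838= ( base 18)2AA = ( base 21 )1ij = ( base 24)1AM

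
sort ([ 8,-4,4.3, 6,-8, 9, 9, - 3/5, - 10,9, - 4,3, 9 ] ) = [-10,-8,-4, - 4, -3/5, 3, 4.3, 6, 8, 9,9, 9, 9 ]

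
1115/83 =13 + 36/83 = 13.43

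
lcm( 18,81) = 162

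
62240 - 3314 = 58926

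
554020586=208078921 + 345941665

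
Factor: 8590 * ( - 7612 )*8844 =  - 2^5*3^1*5^1*11^2*67^1*173^1*859^1=- 578283335520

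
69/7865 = 69/7865 = 0.01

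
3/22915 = 3/22915 = 0.00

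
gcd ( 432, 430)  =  2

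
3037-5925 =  - 2888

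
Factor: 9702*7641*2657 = 196971333174 = 2^1*3^5*7^2*  11^1*283^1*2657^1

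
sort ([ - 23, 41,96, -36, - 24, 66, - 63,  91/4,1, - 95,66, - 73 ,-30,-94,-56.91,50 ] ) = [ - 95,-94,-73,-63, - 56.91, - 36 ,-30, - 24,-23, 1,91/4, 41, 50 , 66 , 66,  96 ] 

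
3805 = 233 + 3572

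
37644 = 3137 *12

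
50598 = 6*8433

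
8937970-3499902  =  5438068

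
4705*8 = 37640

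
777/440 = 1 + 337/440 = 1.77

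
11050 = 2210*5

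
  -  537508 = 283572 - 821080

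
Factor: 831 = 3^1*277^1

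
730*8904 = 6499920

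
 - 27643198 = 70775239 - 98418437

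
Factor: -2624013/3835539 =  - 3^ ( - 1)*7^1 *41651^1*142057^ ( - 1)= -  291557/426171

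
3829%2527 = 1302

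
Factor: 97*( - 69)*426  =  -2^1*3^2*23^1*71^1*97^1   =  - 2851218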